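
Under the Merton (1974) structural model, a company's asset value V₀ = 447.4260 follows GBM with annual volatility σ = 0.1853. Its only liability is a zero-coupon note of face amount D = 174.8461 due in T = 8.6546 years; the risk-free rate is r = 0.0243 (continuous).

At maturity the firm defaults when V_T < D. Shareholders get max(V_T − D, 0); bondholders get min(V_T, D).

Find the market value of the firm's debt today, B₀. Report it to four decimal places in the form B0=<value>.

B0=140.8443

d₁ = [ln(V₀/D) + (r + σ²/2)T] / (σ√T)
   = [ln(447.4260/174.8461) + (0.0243 + 0.5·0.1853²)·8.6546] / (0.1853·√8.6546)
   = [0.939605 + 0.358889] / 0.545129 = 2.381997
d₂ = d₁ − σ√T = 2.381997 − 0.545129 = 1.836868
N(d₁) = 0.991390,  N(d₂) = 0.966885,  e^(−rT) = 0.810336
E₀ = V₀·N(d₁) − D·e^(−rT)·N(d₂)
   = 447.4260·0.991390 − 174.8461·0.810336·0.966885 = 306.581674
B₀ = V₀ − E₀ = 447.4260 − 306.581674 = 140.844326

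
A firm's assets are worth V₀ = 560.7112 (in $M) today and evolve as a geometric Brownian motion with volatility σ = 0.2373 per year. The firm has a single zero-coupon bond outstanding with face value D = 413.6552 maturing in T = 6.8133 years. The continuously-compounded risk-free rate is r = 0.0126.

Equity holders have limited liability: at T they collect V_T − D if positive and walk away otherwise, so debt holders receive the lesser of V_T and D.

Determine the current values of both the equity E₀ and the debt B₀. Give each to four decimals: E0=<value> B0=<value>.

E0=225.8198 B0=334.8914

d₁ = [ln(V₀/D) + (r + σ²/2)T] / (σ√T)
   = [ln(560.7112/413.6552) + (0.0126 + 0.5·0.2373²)·6.8133] / (0.2373·√6.8133)
   = [0.304173 + 0.277680] / 0.619408 = 0.939371
d₂ = d₁ − σ√T = 0.939371 − 0.619408 = 0.319964
N(d₁) = 0.826230,  N(d₂) = 0.625502,  e^(−rT) = 0.917734
E₀ = V₀·N(d₁) − D·e^(−rT)·N(d₂)
   = 560.7112·0.826230 − 413.6552·0.917734·0.625502 = 225.819840
B₀ = V₀ − E₀ = 560.7112 − 225.819840 = 334.891360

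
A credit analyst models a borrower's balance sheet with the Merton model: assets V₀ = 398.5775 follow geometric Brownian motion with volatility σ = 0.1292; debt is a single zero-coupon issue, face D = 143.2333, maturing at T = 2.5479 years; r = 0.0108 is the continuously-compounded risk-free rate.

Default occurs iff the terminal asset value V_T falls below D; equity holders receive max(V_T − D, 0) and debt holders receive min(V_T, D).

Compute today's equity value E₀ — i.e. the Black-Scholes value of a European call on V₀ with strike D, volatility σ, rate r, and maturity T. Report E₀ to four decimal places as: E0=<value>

E0=259.2319

d₁ = [ln(V₀/D) + (r + σ²/2)T] / (σ√T)
   = [ln(398.5775/143.2333) + (0.0108 + 0.5·0.1292²)·2.5479] / (0.1292·√2.5479)
   = [1.023427 + 0.048783] / 0.206231 = 5.199076
d₂ = d₁ − σ√T = 5.199076 − 0.206231 = 4.992845
N(d₁) = 1.000000,  N(d₂) = 1.000000,  e^(−rT) = 0.972858
E₀ = V₀·N(d₁) − D·e^(−rT)·N(d₂)
   = 398.5775·1.000000 − 143.2333·0.972858·1.000000 = 259.231864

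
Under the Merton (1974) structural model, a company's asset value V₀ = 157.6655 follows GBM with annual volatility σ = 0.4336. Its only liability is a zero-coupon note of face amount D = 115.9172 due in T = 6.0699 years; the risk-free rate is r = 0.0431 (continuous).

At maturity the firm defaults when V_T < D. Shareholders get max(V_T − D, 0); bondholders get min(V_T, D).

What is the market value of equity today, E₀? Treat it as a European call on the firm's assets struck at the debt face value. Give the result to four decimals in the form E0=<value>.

d₁ = [ln(V₀/D) + (r + σ²/2)T] / (σ√T)
   = [ln(157.6655/115.9172) + (0.0431 + 0.5·0.4336²)·6.0699] / (0.4336·√6.0699)
   = [0.307600 + 0.832210] / 1.068268 = 1.066971
d₂ = d₁ − σ√T = 1.066971 − 1.068268 = -0.001297
N(d₁) = 0.857007,  N(d₂) = 0.499483,  e^(−rT) = 0.769809
E₀ = V₀·N(d₁) − D·e^(−rT)·N(d₂)
   = 157.6655·0.857007 − 115.9172·0.769809·0.499483 = 90.549619

E0=90.5496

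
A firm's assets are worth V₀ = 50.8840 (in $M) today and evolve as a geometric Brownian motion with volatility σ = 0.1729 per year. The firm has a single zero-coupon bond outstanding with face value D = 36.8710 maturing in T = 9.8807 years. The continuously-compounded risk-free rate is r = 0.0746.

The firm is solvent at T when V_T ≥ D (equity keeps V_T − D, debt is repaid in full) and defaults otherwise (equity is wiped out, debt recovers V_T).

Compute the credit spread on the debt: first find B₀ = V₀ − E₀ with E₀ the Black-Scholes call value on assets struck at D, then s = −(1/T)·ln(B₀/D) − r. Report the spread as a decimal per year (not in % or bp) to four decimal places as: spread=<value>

d₁ = [ln(V₀/D) + (r + σ²/2)T] / (σ√T)
   = [ln(50.8840/36.8710) + (0.0746 + 0.5·0.1729²)·9.8807] / (0.1729·√9.8807)
   = [0.322123 + 0.884789] / 0.543487 = 2.220684
d₂ = d₁ − σ√T = 2.220684 − 0.543487 = 1.677198
N(d₁) = 0.986814,  N(d₂) = 0.953248,  e^(−rT) = 0.478499
E₀ = V₀·N(d₁) − D·e^(−rT)·N(d₂)
   = 50.8840·0.986814 − 36.8710·0.478499·0.953248 = 33.395114
B₀ = V₀ − E₀ = 50.8840 − 33.395114 = 17.488886
spread = −(1/T)·ln(B₀/D) − r = −(1/9.8807)·ln(17.488886/36.8710) − 0.0746 = 0.00088653

spread=0.0009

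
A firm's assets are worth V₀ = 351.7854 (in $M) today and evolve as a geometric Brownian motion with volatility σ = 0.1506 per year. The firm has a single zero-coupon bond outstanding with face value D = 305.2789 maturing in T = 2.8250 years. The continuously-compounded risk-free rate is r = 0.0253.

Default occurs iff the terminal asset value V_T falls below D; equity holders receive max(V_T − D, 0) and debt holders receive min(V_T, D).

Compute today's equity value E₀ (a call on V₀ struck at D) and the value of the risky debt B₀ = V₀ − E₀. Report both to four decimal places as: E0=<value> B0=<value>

E0=76.4419 B0=275.3435

d₁ = [ln(V₀/D) + (r + σ²/2)T] / (σ√T)
   = [ln(351.7854/305.2789) + (0.0253 + 0.5·0.1506²)·2.8250] / (0.1506·√2.8250)
   = [0.141796 + 0.103509] / 0.253125 = 0.969104
d₂ = d₁ − σ√T = 0.969104 − 0.253125 = 0.715980
N(d₁) = 0.833753,  N(d₂) = 0.762998,  e^(−rT) = 0.931022
E₀ = V₀·N(d₁) − D·e^(−rT)·N(d₂)
   = 351.7854·0.833753 − 305.2789·0.931022·0.762998 = 76.441947
B₀ = V₀ − E₀ = 351.7854 − 76.441947 = 275.343453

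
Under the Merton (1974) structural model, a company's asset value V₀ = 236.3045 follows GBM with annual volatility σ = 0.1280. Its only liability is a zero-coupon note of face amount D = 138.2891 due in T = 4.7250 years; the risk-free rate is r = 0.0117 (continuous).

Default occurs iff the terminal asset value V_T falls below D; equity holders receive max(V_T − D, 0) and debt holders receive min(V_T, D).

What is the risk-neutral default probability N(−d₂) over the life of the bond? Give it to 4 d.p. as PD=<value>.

d₁ = [ln(V₀/D) + (r + σ²/2)T] / (σ√T)
   = [ln(236.3045/138.2891) + (0.0117 + 0.5·0.1280²)·4.7250] / (0.1280·√4.7250)
   = [0.535775 + 0.093990] / 0.278234 = 2.263431
d₂ = d₁ − σ√T = 2.263431 − 0.278234 = 1.985197
risk-neutral PD = N(−d₂) = N(-1.985197) = 0.023561

PD=0.0236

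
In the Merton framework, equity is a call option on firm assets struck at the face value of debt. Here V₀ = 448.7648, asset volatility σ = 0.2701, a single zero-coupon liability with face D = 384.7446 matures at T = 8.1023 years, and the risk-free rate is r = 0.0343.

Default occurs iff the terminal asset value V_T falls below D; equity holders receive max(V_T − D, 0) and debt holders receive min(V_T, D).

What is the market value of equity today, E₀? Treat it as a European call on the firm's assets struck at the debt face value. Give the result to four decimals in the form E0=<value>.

E0=205.3588

d₁ = [ln(V₀/D) + (r + σ²/2)T] / (σ√T)
   = [ln(448.7648/384.7446) + (0.0343 + 0.5·0.2701²)·8.1023] / (0.2701·√8.1023)
   = [0.153919 + 0.573457] / 0.768827 = 0.946085
d₂ = d₁ − σ√T = 0.946085 − 0.768827 = 0.177258
N(d₁) = 0.827947,  N(d₂) = 0.570347,  e^(−rT) = 0.757366
E₀ = V₀·N(d₁) − D·e^(−rT)·N(d₂)
   = 448.7648·0.827947 − 384.7446·0.757366·0.570347 = 205.358841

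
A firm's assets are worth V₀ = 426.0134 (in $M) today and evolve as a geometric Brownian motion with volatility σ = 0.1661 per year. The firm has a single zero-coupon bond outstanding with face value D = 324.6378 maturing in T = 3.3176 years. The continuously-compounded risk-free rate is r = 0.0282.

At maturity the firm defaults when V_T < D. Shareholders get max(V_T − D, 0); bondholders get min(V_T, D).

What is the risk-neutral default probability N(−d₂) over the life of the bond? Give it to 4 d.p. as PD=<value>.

d₁ = [ln(V₀/D) + (r + σ²/2)T] / (σ√T)
   = [ln(426.0134/324.6378) + (0.0282 + 0.5·0.1661²)·3.3176] / (0.1661·√3.3176)
   = [0.271761 + 0.139321] / 0.302539 = 1.358773
d₂ = d₁ − σ√T = 1.358773 − 0.302539 = 1.056234
risk-neutral PD = N(−d₂) = N(-1.056234) = 0.145431

PD=0.1454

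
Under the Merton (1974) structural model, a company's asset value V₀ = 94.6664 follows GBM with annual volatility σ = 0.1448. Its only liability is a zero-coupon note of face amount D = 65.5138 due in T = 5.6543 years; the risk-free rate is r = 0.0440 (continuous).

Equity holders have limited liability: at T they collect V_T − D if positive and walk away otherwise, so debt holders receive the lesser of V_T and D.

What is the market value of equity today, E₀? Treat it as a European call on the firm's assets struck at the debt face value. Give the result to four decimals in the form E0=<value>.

E0=43.9275

d₁ = [ln(V₀/D) + (r + σ²/2)T] / (σ√T)
   = [ln(94.6664/65.5138) + (0.0440 + 0.5·0.1448²)·5.6543] / (0.1448·√5.6543)
   = [0.368098 + 0.308066] / 0.344317 = 1.963787
d₂ = d₁ − σ√T = 1.963787 − 0.344317 = 1.619470
N(d₁) = 0.975223,  N(d₂) = 0.947327,  e^(−rT) = 0.779744
E₀ = V₀·N(d₁) − D·e^(−rT)·N(d₂)
   = 94.6664·0.975223 − 65.5138·0.779744·0.947327 = 43.927550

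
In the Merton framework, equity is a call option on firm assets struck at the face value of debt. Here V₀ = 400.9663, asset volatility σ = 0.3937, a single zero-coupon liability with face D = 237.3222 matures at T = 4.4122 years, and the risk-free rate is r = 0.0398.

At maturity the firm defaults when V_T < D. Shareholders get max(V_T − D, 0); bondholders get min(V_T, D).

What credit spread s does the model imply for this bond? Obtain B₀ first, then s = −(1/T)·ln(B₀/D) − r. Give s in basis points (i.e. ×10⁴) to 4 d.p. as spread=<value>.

d₁ = [ln(V₀/D) + (r + σ²/2)T] / (σ√T)
   = [ln(400.9663/237.3222) + (0.0398 + 0.5·0.3937²)·4.4122] / (0.3937·√4.4122)
   = [0.524459 + 0.517550] / 0.826976 = 1.260023
d₂ = d₁ − σ√T = 1.260023 − 0.826976 = 0.433047
N(d₁) = 0.896169,  N(d₂) = 0.667510,  e^(−rT) = 0.838949
E₀ = V₀·N(d₁) − D·e^(−rT)·N(d₂)
   = 400.9663·0.896169 − 237.3222·0.838949·0.667510 = 226.431802
B₀ = V₀ − E₀ = 400.9663 − 226.431802 = 174.534498
spread = −(1/T)·ln(B₀/D) − r = −(1/4.4122)·ln(174.534498/237.3222) − 0.0398 = 0.02984695
in basis points: 0.02984695 × 10⁴ = 298.4695 bp

spread=298.4695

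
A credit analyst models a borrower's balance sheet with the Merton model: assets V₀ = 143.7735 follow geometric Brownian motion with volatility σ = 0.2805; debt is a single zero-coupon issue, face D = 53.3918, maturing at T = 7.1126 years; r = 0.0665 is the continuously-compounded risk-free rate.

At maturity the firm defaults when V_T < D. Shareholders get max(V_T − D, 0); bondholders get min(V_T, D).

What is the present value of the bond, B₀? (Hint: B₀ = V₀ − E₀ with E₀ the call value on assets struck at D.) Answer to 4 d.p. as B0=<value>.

d₁ = [ln(V₀/D) + (r + σ²/2)T] / (σ√T)
   = [ln(143.7735/53.3918) + (0.0665 + 0.5·0.2805²)·7.1126] / (0.2805·√7.1126)
   = [0.990582 + 0.752798] / 0.748078 = 2.330479
d₂ = d₁ − σ√T = 2.330479 − 0.748078 = 1.582400
N(d₁) = 0.990110,  N(d₂) = 0.943221,  e^(−rT) = 0.623138
E₀ = V₀·N(d₁) − D·e^(−rT)·N(d₂)
   = 143.7735·0.990110 − 53.3918·0.623138·0.943221 = 110.970145
B₀ = V₀ − E₀ = 143.7735 − 110.970145 = 32.803355

B0=32.8034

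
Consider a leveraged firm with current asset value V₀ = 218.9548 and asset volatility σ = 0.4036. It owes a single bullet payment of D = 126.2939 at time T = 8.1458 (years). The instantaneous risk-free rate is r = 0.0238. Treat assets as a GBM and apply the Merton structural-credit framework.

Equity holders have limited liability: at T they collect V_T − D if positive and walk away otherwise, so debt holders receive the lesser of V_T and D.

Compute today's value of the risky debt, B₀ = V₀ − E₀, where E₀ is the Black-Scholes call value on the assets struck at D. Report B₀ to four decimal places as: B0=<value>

B0=79.1970

d₁ = [ln(V₀/D) + (r + σ²/2)T] / (σ√T)
   = [ln(218.9548/126.2939) + (0.0238 + 0.5·0.4036²)·8.1458] / (0.4036·√8.1458)
   = [0.550254 + 0.857317] / 1.151909 = 1.221946
d₂ = d₁ − σ√T = 1.221946 − 1.151909 = 0.070038
N(d₁) = 0.889136,  N(d₂) = 0.527918,  e^(−rT) = 0.823765
E₀ = V₀·N(d₁) − D·e^(−rT)·N(d₂)
   = 218.9548·0.889136 − 126.2939·0.823765·0.527918 = 139.757850
B₀ = V₀ − E₀ = 218.9548 − 139.757850 = 79.196950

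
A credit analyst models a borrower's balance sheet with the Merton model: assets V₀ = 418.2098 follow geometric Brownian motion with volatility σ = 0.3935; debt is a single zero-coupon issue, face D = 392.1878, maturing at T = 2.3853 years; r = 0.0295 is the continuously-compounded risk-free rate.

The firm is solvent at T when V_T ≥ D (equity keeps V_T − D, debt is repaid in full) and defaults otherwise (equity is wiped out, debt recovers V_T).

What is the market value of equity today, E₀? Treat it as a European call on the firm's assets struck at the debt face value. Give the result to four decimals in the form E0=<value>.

d₁ = [ln(V₀/D) + (r + σ²/2)T] / (σ√T)
   = [ln(418.2098/392.1878) + (0.0295 + 0.5·0.3935²)·2.3853] / (0.3935·√2.3853)
   = [0.064242 + 0.255039] / 0.607738 = 0.525360
d₂ = d₁ − σ√T = 0.525360 − 0.607738 = -0.082377
N(d₁) = 0.700334,  N(d₂) = 0.467173,  e^(−rT) = 0.932052
E₀ = V₀·N(d₁) − D·e^(−rT)·N(d₂)
   = 418.2098·0.700334 − 392.1878·0.932052·0.467173 = 122.116084

E0=122.1161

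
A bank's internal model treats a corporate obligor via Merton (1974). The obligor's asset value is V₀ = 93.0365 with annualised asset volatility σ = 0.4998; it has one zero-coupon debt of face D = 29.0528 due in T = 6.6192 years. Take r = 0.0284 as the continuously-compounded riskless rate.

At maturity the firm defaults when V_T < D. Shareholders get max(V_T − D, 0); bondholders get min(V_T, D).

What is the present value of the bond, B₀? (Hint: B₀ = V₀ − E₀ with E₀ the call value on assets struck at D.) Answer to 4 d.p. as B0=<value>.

d₁ = [ln(V₀/D) + (r + σ²/2)T] / (σ√T)
   = [ln(93.0365/29.0528) + (0.0284 + 0.5·0.4998²)·6.6192] / (0.4998·√6.6192)
   = [1.163877 + 1.014723] / 1.285876 = 1.694254
d₂ = d₁ − σ√T = 1.694254 − 1.285876 = 0.408379
N(d₁) = 0.954892,  N(d₂) = 0.658502,  e^(−rT) = 0.828627
E₀ = V₀·N(d₁) − D·e^(−rT)·N(d₂)
   = 93.0365·0.954892 − 29.0528·0.828627·0.658502 = 72.987029
B₀ = V₀ − E₀ = 93.0365 − 72.987029 = 20.049471

B0=20.0495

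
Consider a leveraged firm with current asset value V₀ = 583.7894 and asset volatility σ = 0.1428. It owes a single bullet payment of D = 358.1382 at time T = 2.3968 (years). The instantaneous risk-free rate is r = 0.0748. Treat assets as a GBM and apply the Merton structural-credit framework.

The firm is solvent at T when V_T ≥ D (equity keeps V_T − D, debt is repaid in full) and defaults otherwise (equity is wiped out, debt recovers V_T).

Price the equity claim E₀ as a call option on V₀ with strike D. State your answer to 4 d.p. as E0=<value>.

E0=284.4646

d₁ = [ln(V₀/D) + (r + σ²/2)T] / (σ√T)
   = [ln(583.7894/358.1382) + (0.0748 + 0.5·0.1428²)·2.3968] / (0.1428·√2.3968)
   = [0.488621 + 0.203718] / 0.221077 = 3.131663
d₂ = d₁ − σ√T = 3.131663 − 0.221077 = 2.910586
N(d₁) = 0.999131,  N(d₂) = 0.998196,  e^(−rT) = 0.835871
E₀ = V₀·N(d₁) − D·e^(−rT)·N(d₂)
   = 583.7894·0.999131 − 358.1382·0.835871·0.998196 = 284.464561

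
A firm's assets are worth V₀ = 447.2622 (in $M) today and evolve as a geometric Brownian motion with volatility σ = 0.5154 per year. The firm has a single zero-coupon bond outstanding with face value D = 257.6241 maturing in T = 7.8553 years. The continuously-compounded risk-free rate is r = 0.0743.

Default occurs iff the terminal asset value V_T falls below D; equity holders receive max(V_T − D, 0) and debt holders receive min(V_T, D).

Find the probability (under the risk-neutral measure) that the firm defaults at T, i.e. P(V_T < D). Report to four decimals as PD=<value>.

d₁ = [ln(V₀/D) + (r + σ²/2)T] / (σ√T)
   = [ln(447.2622/257.6241) + (0.0743 + 0.5·0.5154²)·7.8553] / (0.5154·√7.8553)
   = [0.551643 + 1.626979] / 1.444527 = 1.508190
d₂ = d₁ − σ√T = 1.508190 − 1.444527 = 0.063663
risk-neutral PD = N(−d₂) = N(-0.063663) = 0.474619

PD=0.4746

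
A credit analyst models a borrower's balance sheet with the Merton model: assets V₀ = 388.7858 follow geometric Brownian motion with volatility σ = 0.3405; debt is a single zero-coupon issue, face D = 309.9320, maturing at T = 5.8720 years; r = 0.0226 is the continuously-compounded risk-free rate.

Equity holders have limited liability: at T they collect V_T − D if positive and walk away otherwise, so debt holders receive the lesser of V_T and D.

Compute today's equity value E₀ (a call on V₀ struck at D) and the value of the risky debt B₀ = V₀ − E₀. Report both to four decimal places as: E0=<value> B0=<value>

d₁ = [ln(V₀/D) + (r + σ²/2)T] / (σ√T)
   = [ln(388.7858/309.9320) + (0.0226 + 0.5·0.3405²)·5.8720] / (0.3405·√5.8720)
   = [0.226676 + 0.473108] / 0.825107 = 0.848113
d₂ = d₁ − σ√T = 0.848113 − 0.825107 = 0.023006
N(d₁) = 0.801812,  N(d₂) = 0.509177,  e^(−rT) = 0.875721
E₀ = V₀·N(d₁) − D·e^(−rT)·N(d₂)
   = 388.7858·0.801812 − 309.9320·0.875721·0.509177 = 173.535389
B₀ = V₀ − E₀ = 388.7858 − 173.535389 = 215.250411

E0=173.5354 B0=215.2504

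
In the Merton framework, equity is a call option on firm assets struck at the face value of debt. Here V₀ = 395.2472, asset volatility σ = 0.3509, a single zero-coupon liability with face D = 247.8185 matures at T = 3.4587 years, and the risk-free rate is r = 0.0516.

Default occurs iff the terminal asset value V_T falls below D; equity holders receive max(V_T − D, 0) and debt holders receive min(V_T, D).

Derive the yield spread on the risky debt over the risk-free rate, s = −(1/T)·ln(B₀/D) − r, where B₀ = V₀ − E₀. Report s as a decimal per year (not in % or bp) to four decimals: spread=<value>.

d₁ = [ln(V₀/D) + (r + σ²/2)T] / (σ√T)
   = [ln(395.2472/247.8185) + (0.0516 + 0.5·0.3509²)·3.4587] / (0.3509·√3.4587)
   = [0.466815 + 0.391405] / 0.652589 = 1.315100
d₂ = d₁ − σ√T = 1.315100 − 0.652589 = 0.662511
N(d₁) = 0.905762,  N(d₂) = 0.746178,  e^(−rT) = 0.836550
E₀ = V₀·N(d₁) − D·e^(−rT)·N(d₂)
   = 395.2472·0.905762 − 247.8185·0.836550·0.746178 = 203.307734
B₀ = V₀ − E₀ = 395.2472 − 203.307734 = 191.939466
spread = −(1/T)·ln(B₀/D) − r = −(1/3.4587)·ln(191.939466/247.8185) − 0.0516 = 0.02227648

spread=0.0223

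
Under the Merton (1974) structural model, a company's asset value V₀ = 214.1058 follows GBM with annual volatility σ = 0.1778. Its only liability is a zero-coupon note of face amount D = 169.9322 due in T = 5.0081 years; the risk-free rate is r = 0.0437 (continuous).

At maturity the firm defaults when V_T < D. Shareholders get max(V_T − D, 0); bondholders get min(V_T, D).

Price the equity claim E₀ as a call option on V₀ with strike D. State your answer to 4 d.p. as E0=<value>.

d₁ = [ln(V₀/D) + (r + σ²/2)T] / (σ√T)
   = [ln(214.1058/169.9322) + (0.0437 + 0.5·0.1778²)·5.0081] / (0.1778·√5.0081)
   = [0.231071 + 0.298014] / 0.397895 = 1.329710
d₂ = d₁ − σ√T = 1.329710 − 0.397895 = 0.931816
N(d₁) = 0.908193,  N(d₂) = 0.824284,  e^(−rT) = 0.803439
E₀ = V₀·N(d₁) − D·e^(−rT)·N(d₂)
   = 214.1058·0.908193 − 169.9322·0.803439·0.824284 = 81.909780

E0=81.9098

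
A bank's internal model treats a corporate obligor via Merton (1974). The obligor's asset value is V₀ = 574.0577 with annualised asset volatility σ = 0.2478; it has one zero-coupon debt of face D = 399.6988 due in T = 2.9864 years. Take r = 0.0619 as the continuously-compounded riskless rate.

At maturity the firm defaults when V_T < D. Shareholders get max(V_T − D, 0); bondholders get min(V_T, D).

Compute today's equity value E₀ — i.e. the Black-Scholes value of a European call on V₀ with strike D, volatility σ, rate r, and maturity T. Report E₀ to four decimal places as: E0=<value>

E0=250.6176

d₁ = [ln(V₀/D) + (r + σ²/2)T] / (σ√T)
   = [ln(574.0577/399.6988) + (0.0619 + 0.5·0.2478²)·2.9864] / (0.2478·√2.9864)
   = [0.362019 + 0.276548] / 0.428228 = 1.491183
d₂ = d₁ − σ√T = 1.491183 − 0.428228 = 1.062954
N(d₁) = 0.932043,  N(d₂) = 0.856099,  e^(−rT) = 0.831222
E₀ = V₀·N(d₁) − D·e^(−rT)·N(d₂)
   = 574.0577·0.932043 − 399.6988·0.831222·0.856099 = 250.617641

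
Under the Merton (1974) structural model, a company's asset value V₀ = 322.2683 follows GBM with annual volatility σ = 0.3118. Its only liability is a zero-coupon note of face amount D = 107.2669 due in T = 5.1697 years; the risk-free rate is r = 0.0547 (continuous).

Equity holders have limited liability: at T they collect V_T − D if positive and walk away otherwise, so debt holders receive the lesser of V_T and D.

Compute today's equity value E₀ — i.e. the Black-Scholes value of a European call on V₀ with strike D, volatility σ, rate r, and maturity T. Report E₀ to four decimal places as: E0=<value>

d₁ = [ln(V₀/D) + (r + σ²/2)T] / (σ√T)
   = [ln(322.2683/107.2669) + (0.0547 + 0.5·0.3118²)·5.1697] / (0.3118·√5.1697)
   = [1.100064 + 0.534080] / 0.708939 = 2.305056
d₂ = d₁ − σ√T = 2.305056 − 0.708939 = 1.596118
N(d₁) = 0.989418,  N(d₂) = 0.944769,  e^(−rT) = 0.753684
E₀ = V₀·N(d₁) − D·e^(−rT)·N(d₂)
   = 322.2683·0.989418 − 107.2669·0.753684·0.944769 = 242.478034

E0=242.4780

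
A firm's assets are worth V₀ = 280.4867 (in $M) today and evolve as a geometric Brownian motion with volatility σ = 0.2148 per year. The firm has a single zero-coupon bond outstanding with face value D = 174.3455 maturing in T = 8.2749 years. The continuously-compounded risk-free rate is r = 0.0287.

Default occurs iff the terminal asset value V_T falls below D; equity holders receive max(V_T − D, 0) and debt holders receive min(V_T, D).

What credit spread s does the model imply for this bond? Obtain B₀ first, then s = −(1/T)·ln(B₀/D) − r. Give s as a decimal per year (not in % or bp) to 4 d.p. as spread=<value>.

spread=0.0065

d₁ = [ln(V₀/D) + (r + σ²/2)T] / (σ√T)
   = [ln(280.4867/174.3455) + (0.0287 + 0.5·0.2148²)·8.2749] / (0.2148·√8.2749)
   = [0.475487 + 0.428388] / 0.617896 = 1.462826
d₂ = d₁ − σ√T = 1.462826 − 0.617896 = 0.844930
N(d₁) = 0.928243,  N(d₂) = 0.800925,  e^(−rT) = 0.788605
E₀ = V₀·N(d₁) − D·e^(−rT)·N(d₂)
   = 280.4867·0.928243 − 174.3455·0.788605·0.800925 = 150.240712
B₀ = V₀ − E₀ = 280.4867 − 150.240712 = 130.245988
spread = −(1/T)·ln(B₀/D) − r = −(1/8.2749)·ln(130.245988/174.3455) − 0.0287 = 0.00654080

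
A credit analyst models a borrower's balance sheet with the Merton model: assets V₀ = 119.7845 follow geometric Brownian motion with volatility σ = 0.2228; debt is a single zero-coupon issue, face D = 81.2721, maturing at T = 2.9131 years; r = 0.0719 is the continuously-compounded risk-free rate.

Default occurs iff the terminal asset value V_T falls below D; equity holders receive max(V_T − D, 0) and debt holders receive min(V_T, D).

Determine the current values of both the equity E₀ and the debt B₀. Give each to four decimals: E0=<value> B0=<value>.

E0=54.7004 B0=65.0841

d₁ = [ln(V₀/D) + (r + σ²/2)T] / (σ√T)
   = [ln(119.7845/81.2721) + (0.0719 + 0.5·0.2228²)·2.9131] / (0.2228·√2.9131)
   = [0.387892 + 0.281755] / 0.380271 = 1.760973
d₂ = d₁ − σ√T = 1.760973 − 0.380271 = 1.380702
N(d₁) = 0.960878,  N(d₂) = 0.916315,  e^(−rT) = 0.811029
E₀ = V₀·N(d₁) − D·e^(−rT)·N(d₂)
   = 119.7845·0.960878 − 81.2721·0.811029·0.916315 = 54.700381
B₀ = V₀ − E₀ = 119.7845 − 54.700381 = 65.084119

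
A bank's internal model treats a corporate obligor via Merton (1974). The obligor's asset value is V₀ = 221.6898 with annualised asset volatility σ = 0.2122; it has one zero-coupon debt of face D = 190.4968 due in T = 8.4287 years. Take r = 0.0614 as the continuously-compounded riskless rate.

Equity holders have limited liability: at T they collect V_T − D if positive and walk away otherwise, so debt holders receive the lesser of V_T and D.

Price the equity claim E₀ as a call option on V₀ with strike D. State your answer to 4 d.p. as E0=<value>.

d₁ = [ln(V₀/D) + (r + σ²/2)T] / (σ√T)
   = [ln(221.6898/190.4968) + (0.0614 + 0.5·0.2122²)·8.4287] / (0.2122·√8.4287)
   = [0.151644 + 0.707289] / 0.616064 = 1.394228
d₂ = d₁ − σ√T = 1.394228 − 0.616064 = 0.778164
N(d₁) = 0.918376,  N(d₂) = 0.781764,  e^(−rT) = 0.595995
E₀ = V₀·N(d₁) − D·e^(−rT)·N(d₂)
   = 221.6898·0.918376 − 190.4968·0.595995·0.781764 = 114.836760

E0=114.8368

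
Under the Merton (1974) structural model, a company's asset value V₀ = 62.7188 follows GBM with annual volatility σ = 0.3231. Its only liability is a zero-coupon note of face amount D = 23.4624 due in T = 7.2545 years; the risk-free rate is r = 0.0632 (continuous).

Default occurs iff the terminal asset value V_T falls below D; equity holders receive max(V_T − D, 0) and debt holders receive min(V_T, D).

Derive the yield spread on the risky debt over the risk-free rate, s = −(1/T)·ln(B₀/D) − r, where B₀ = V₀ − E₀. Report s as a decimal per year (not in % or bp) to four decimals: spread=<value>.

spread=0.0047

d₁ = [ln(V₀/D) + (r + σ²/2)T] / (σ√T)
   = [ln(62.7188/23.4624) + (0.0632 + 0.5·0.3231²)·7.2545] / (0.3231·√7.2545)
   = [0.983262 + 0.837146] / 0.870243 = 2.091838
d₂ = d₁ − σ√T = 2.091838 − 0.870243 = 1.221595
N(d₁) = 0.981774,  N(d₂) = 0.889070,  e^(−rT) = 0.632241
E₀ = V₀·N(d₁) − D·e^(−rT)·N(d₂)
   = 62.7188·0.981774 − 23.4624·0.632241·0.889070 = 48.387292
B₀ = V₀ − E₀ = 62.7188 − 48.387292 = 14.331508
spread = −(1/T)·ln(B₀/D) − r = −(1/7.2545)·ln(14.331508/23.4624) − 0.0632 = 0.00474936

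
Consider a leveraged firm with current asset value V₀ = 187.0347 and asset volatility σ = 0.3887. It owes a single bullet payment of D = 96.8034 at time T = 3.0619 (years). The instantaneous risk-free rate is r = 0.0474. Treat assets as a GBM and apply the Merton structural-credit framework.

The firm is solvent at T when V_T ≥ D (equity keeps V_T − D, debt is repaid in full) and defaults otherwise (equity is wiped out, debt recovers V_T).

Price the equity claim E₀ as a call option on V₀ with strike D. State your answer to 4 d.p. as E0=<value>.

d₁ = [ln(V₀/D) + (r + σ²/2)T] / (σ√T)
   = [ln(187.0347/96.8034) + (0.0474 + 0.5·0.3887²)·3.0619] / (0.3887·√3.0619)
   = [0.658612 + 0.376442] / 0.680158 = 1.521784
d₂ = d₁ − σ√T = 1.521784 − 0.680158 = 0.841625
N(d₁) = 0.935968,  N(d₂) = 0.800001,  e^(−rT) = 0.864906
E₀ = V₀·N(d₁) − D·e^(−rT)·N(d₂)
   = 187.0347·0.935968 − 96.8034·0.864906·0.800001 = 108.077765

E0=108.0778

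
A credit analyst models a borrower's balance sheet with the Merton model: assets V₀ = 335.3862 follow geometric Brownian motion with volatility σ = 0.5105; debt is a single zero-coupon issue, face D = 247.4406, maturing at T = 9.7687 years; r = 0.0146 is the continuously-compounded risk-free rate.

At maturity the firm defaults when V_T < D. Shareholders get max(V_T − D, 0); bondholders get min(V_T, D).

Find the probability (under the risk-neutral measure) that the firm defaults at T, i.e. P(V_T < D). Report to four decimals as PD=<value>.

PD=0.6977

d₁ = [ln(V₀/D) + (r + σ²/2)T] / (σ√T)
   = [ln(335.3862/247.4406) + (0.0146 + 0.5·0.5105²)·9.7687] / (0.5105·√9.7687)
   = [0.304112 + 1.415535] / 1.595564 = 1.077768
d₂ = d₁ − σ√T = 1.077768 − 1.595564 = -0.517796
risk-neutral PD = N(−d₂) = N(0.517796) = 0.697700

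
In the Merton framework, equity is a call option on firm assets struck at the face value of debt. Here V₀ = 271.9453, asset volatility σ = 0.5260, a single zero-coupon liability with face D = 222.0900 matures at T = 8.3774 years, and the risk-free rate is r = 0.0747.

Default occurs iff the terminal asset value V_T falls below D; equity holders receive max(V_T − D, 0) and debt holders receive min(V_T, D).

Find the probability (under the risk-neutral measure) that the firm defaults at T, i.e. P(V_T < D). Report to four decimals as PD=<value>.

d₁ = [ln(V₀/D) + (r + σ²/2)T] / (σ√T)
   = [ln(271.9453/222.0900) + (0.0747 + 0.5·0.5260²)·8.3774] / (0.5260·√8.3774)
   = [0.202518 + 1.784705] / 1.522441 = 1.305288
d₂ = d₁ − σ√T = 1.305288 − 1.522441 = -0.217153
risk-neutral PD = N(−d₂) = N(0.217153) = 0.585955

PD=0.5860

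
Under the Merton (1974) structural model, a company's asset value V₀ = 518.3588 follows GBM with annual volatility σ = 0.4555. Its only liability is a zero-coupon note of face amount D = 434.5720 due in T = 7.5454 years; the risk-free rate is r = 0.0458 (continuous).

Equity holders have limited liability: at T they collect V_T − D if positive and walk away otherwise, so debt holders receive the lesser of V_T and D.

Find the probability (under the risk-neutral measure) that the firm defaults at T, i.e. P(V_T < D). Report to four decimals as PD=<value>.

PD=0.5826

d₁ = [ln(V₀/D) + (r + σ²/2)T] / (σ√T)
   = [ln(518.3588/434.5720) + (0.0458 + 0.5·0.4555²)·7.5454] / (0.4555·√7.5454)
   = [0.176306 + 1.128340] / 1.251208 = 1.042709
d₂ = d₁ − σ√T = 1.042709 − 1.251208 = -0.208499
risk-neutral PD = N(−d₂) = N(0.208499) = 0.582580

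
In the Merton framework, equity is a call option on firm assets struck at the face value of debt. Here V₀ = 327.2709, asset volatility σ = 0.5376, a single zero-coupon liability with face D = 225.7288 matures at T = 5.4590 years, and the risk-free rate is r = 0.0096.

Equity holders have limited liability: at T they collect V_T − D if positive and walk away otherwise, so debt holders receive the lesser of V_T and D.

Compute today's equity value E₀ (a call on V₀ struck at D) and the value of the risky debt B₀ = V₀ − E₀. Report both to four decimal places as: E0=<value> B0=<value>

d₁ = [ln(V₀/D) + (r + σ²/2)T] / (σ√T)
   = [ln(327.2709/225.7288) + (0.0096 + 0.5·0.5376²)·5.4590] / (0.5376·√5.4590)
   = [0.371454 + 0.841269] / 1.256076 = 0.965486
d₂ = d₁ − σ√T = 0.965486 − 1.256076 = -0.290590
N(d₁) = 0.832849,  N(d₂) = 0.385683,  e^(−rT) = 0.948943
E₀ = V₀·N(d₁) − D·e^(−rT)·N(d₂)
   = 327.2709·0.832849 − 225.7288·0.948943·0.385683 = 189.952661
B₀ = V₀ − E₀ = 327.2709 − 189.952661 = 137.318239

E0=189.9527 B0=137.3182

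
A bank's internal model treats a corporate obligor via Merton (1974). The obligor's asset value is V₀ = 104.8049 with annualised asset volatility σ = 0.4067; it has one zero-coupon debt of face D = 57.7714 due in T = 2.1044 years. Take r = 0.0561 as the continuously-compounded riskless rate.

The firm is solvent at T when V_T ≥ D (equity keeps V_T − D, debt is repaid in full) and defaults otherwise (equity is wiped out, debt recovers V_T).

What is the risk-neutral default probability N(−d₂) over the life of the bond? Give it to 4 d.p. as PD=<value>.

d₁ = [ln(V₀/D) + (r + σ²/2)T] / (σ√T)
   = [ln(104.8049/57.7714) + (0.0561 + 0.5·0.4067²)·2.1044] / (0.4067·√2.1044)
   = [0.595607 + 0.292096] / 0.589981 = 1.504628
d₂ = d₁ − σ√T = 1.504628 − 0.589981 = 0.914647
risk-neutral PD = N(−d₂) = N(-0.914647) = 0.180189

PD=0.1802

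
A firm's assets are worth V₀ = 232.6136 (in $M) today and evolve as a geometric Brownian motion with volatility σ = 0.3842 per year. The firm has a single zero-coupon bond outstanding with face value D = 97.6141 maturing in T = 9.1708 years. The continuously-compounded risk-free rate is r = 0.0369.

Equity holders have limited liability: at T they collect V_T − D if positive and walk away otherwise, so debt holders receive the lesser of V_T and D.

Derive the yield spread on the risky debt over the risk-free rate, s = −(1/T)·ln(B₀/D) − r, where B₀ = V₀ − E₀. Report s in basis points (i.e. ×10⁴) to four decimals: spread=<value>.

spread=174.8220

d₁ = [ln(V₀/D) + (r + σ²/2)T] / (σ√T)
   = [ln(232.6136/97.6141) + (0.0369 + 0.5·0.3842²)·9.1708] / (0.3842·√9.1708)
   = [0.868357 + 1.015252] / 1.163485 = 1.618936
d₂ = d₁ − σ√T = 1.618936 − 1.163485 = 0.455450
N(d₁) = 0.947269,  N(d₂) = 0.675607,  e^(−rT) = 0.712908
E₀ = V₀·N(d₁) − D·e^(−rT)·N(d₂)
   = 232.6136·0.947269 − 97.6141·0.712908·0.675607 = 173.332313
B₀ = V₀ − E₀ = 232.6136 − 173.332313 = 59.281287
spread = −(1/T)·ln(B₀/D) − r = −(1/9.1708)·ln(59.281287/97.6141) − 0.0369 = 0.01748220
in basis points: 0.01748220 × 10⁴ = 174.8220 bp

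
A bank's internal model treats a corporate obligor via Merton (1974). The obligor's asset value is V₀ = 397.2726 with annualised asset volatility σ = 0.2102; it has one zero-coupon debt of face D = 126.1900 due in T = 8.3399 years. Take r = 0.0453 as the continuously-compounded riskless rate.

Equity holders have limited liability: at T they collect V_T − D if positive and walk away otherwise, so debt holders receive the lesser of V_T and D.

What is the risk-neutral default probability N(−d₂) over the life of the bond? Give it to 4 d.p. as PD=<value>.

PD=0.0136

d₁ = [ln(V₀/D) + (r + σ²/2)T] / (σ√T)
   = [ln(397.2726/126.1900) + (0.0453 + 0.5·0.2102²)·8.3399] / (0.2102·√8.3399)
   = [1.146834 + 0.562043] / 0.607034 = 2.815124
d₂ = d₁ − σ√T = 2.815124 − 0.607034 = 2.208090
risk-neutral PD = N(−d₂) = N(-2.208090) = 0.013619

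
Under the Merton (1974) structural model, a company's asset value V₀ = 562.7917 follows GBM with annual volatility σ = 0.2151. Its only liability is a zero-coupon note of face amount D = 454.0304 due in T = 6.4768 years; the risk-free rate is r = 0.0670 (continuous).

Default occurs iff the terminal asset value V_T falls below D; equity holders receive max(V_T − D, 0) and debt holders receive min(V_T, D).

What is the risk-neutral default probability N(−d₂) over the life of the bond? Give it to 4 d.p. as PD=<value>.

d₁ = [ln(V₀/D) + (r + σ²/2)T] / (σ√T)
   = [ln(562.7917/454.0304) + (0.0670 + 0.5·0.2151²)·6.4768] / (0.2151·√6.4768)
   = [0.214745 + 0.583780] / 0.547420 = 1.458707
d₂ = d₁ − σ√T = 1.458707 − 0.547420 = 0.911287
risk-neutral PD = N(−d₂) = N(-0.911287) = 0.181072

PD=0.1811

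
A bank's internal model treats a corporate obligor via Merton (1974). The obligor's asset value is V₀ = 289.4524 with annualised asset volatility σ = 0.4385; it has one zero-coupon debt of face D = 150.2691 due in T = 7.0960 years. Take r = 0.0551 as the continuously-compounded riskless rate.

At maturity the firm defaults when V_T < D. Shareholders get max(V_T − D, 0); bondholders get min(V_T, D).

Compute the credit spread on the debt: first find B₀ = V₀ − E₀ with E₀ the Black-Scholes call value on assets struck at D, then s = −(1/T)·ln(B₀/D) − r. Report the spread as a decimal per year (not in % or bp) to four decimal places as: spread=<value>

spread=0.0279

d₁ = [ln(V₀/D) + (r + σ²/2)T] / (σ√T)
   = [ln(289.4524/150.2691) + (0.0551 + 0.5·0.4385²)·7.0960] / (0.4385·√7.0960)
   = [0.655563 + 1.073207] / 1.168090 = 1.479997
d₂ = d₁ − σ√T = 1.479997 − 1.168090 = 0.311907
N(d₁) = 0.930563,  N(d₂) = 0.622444,  e^(−rT) = 0.676387
E₀ = V₀·N(d₁) − D·e^(−rT)·N(d₂)
   = 289.4524·0.930563 − 150.2691·0.676387·0.622444 = 206.088389
B₀ = V₀ − E₀ = 289.4524 − 206.088389 = 83.364011
spread = −(1/T)·ln(B₀/D) − r = −(1/7.0960)·ln(83.364011/150.2691) − 0.0551 = 0.02793424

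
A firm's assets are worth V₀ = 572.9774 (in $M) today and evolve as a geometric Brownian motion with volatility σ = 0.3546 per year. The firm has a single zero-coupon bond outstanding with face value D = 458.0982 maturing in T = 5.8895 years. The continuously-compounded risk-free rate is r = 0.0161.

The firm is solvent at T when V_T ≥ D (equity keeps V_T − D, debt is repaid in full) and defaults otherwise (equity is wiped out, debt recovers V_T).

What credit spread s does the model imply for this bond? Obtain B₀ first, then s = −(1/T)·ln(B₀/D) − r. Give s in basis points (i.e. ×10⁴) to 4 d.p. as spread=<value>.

spread=449.9746

d₁ = [ln(V₀/D) + (r + σ²/2)T] / (σ√T)
   = [ln(572.9774/458.0982) + (0.0161 + 0.5·0.3546²)·5.8895] / (0.3546·√5.8895)
   = [0.223763 + 0.465097] / 0.860554 = 0.800485
d₂ = d₁ − σ√T = 0.800485 − 0.860554 = -0.060069
N(d₁) = 0.788285,  N(d₂) = 0.476050,  e^(−rT) = 0.909536
E₀ = V₀·N(d₁) − D·e^(−rT)·N(d₂)
   = 572.9774·0.788285 − 458.0982·0.909536·0.476050 = 253.319909
B₀ = V₀ − E₀ = 572.9774 − 253.319909 = 319.657491
spread = −(1/T)·ln(B₀/D) − r = −(1/5.8895)·ln(319.657491/458.0982) − 0.0161 = 0.04499746
in basis points: 0.04499746 × 10⁴ = 449.9746 bp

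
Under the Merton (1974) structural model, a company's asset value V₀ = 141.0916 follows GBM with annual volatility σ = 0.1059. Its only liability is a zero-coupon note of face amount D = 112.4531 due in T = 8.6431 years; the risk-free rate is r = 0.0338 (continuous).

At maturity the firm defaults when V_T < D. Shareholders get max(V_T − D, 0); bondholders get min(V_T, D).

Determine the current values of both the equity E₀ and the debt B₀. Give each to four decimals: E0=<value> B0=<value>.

d₁ = [ln(V₀/D) + (r + σ²/2)T] / (σ√T)
   = [ln(141.0916/112.4531) + (0.0338 + 0.5·0.1059²)·8.6431] / (0.1059·√8.6431)
   = [0.226873 + 0.340602] / 0.311337 = 1.822704
d₂ = d₁ − σ√T = 1.822704 − 0.311337 = 1.511367
N(d₁) = 0.965826,  N(d₂) = 0.934653,  e^(−rT) = 0.746666
E₀ = V₀·N(d₁) − D·e^(−rT)·N(d₂)
   = 141.0916·0.965826 − 112.4531·0.746666·0.934653 = 57.791866
B₀ = V₀ − E₀ = 141.0916 − 57.791866 = 83.299734

E0=57.7919 B0=83.2997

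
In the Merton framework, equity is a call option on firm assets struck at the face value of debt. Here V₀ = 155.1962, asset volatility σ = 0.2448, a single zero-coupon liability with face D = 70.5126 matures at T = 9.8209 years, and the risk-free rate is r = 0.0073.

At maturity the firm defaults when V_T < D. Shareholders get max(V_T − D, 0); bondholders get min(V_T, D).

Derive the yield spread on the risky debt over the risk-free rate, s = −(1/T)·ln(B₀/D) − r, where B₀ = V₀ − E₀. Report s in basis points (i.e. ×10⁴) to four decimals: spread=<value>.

spread=78.1319

d₁ = [ln(V₀/D) + (r + σ²/2)T] / (σ√T)
   = [ln(155.1962/70.5126) + (0.0073 + 0.5·0.2448²)·9.8209] / (0.2448·√9.8209)
   = [0.788899 + 0.365961] / 0.767162 = 1.505367
d₂ = d₁ − σ√T = 1.505367 − 0.767162 = 0.738205
N(d₁) = 0.933885,  N(d₂) = 0.769805,  e^(−rT) = 0.930817
E₀ = V₀·N(d₁) − D·e^(−rT)·N(d₂)
   = 155.1962·0.933885 − 70.5126·0.930817·0.769805 = 94.409784
B₀ = V₀ − E₀ = 155.1962 − 94.409784 = 60.786416
spread = −(1/T)·ln(B₀/D) − r = −(1/9.8209)·ln(60.786416/70.5126) − 0.0073 = 0.00781319
in basis points: 0.00781319 × 10⁴ = 78.1319 bp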